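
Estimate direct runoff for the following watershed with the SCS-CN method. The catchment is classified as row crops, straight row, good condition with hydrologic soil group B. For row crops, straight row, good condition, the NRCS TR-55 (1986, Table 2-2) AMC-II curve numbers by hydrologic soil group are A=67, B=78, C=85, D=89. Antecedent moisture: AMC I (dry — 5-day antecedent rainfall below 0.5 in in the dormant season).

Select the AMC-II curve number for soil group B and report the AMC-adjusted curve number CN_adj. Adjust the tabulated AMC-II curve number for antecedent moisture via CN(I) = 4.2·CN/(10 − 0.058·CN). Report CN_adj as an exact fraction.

CN_adj = 81900/1369 ≈ 59.825

NRCS table: row crops, straight row, good condition, soil group B → CN(II) = 78
CN(I) from CN(II)=78: (4.2·78)/(10 − 0.058·78) = 81900/1369 ≈ 59.825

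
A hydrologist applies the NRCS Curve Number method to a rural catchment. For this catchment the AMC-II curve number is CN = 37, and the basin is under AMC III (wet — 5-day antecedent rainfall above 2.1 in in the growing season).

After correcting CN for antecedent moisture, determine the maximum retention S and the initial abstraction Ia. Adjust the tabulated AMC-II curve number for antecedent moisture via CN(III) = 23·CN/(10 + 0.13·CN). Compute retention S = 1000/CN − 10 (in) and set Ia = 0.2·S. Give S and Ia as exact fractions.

S = 6300/851 in ≈ 7.403 in; Ia = 1260/851 in ≈ 1.481 in

Wet (AMC III): CN(III) = 23·37/(10 + 0.13·37) = 851/(1481/100) = 85100/1481 ≈ 57.461
Retention S: 1000/CN − 10 with CN=57.461 → S = 6300/851 ≈ 7.403 in
Ia = 0.2S: 0.2·7.403 = 1.481 in (exactly 1260/851)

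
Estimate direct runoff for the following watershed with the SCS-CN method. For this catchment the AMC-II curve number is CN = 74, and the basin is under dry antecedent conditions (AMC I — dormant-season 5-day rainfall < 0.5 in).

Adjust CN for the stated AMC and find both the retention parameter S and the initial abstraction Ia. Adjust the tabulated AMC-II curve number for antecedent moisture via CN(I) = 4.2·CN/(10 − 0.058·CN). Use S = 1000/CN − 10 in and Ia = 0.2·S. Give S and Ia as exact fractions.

Dry (AMC I): CN(I) = 4.2·74/(10 − 0.058·74) = (1554/5)/(1427/250) = 77700/1427 ≈ 54.450
S = 1000/(77700/1427) − 10 = 6500/777 in ≈ 8.366 in
Initial abstraction Ia = S/5 = (6500/777)/5 = 1300/777 ≈ 1.673 in

S = 6500/777 in ≈ 8.366 in; Ia = 1300/777 in ≈ 1.673 in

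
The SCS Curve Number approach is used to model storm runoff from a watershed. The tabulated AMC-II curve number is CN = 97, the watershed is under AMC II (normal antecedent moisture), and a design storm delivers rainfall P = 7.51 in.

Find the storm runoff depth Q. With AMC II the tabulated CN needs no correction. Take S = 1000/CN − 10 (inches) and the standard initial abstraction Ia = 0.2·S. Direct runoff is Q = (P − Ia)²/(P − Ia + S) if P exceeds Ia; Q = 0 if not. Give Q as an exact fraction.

AMC II — tabulated CN = 97 applies directly.
Max retention: S = 1000/97 − 10 = 30/97 in (≈ 0.309 in)
Ia = 0.2S: 0.2·0.309 = 0.062 in (exactly 6/97)
P − Ia = 7.510 − 0.062 = 72247/9700 ≈ 7.448 in (> 0, runoff occurs)
Runoff Q = (P−Ia)²/(P−Ia+S) = (7.448)²/(7.448+0.309) = 5219629009/729895900 ≈ 7.151 in

Q = 5219629009/729895900 in ≈ 7.151 in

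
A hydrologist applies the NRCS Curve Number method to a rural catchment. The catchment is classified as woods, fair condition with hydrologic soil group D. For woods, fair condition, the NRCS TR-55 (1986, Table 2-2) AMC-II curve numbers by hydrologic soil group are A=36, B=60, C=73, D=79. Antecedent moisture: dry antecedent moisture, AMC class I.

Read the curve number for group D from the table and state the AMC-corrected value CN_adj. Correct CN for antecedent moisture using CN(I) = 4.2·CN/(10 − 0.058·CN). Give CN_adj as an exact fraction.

NRCS table: woods, fair condition, soil group D → CN(II) = 79
Dry (AMC I): CN(I) = 4.2·79/(10 − 0.058·79) = (1659/5)/(2709/500) = 7900/129 ≈ 61.240

CN_adj = 7900/129 ≈ 61.240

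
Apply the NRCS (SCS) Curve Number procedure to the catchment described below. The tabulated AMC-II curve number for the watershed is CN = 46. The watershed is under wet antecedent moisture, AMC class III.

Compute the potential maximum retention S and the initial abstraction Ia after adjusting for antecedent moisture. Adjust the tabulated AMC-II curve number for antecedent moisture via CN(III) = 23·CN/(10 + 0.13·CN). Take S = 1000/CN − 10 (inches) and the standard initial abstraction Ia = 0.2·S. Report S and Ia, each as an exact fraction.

S = 2700/529 in ≈ 5.104 in; Ia = 540/529 in ≈ 1.021 in

CN(III) from CN(II)=46: (23·46)/(10 + 0.13·46) = 52900/799 ≈ 66.208
Retention S: 1000/CN − 10 with CN=66.208 → S = 2700/529 ≈ 5.104 in
Ia = 0.2S: 0.2·5.104 = 1.021 in (exactly 540/529)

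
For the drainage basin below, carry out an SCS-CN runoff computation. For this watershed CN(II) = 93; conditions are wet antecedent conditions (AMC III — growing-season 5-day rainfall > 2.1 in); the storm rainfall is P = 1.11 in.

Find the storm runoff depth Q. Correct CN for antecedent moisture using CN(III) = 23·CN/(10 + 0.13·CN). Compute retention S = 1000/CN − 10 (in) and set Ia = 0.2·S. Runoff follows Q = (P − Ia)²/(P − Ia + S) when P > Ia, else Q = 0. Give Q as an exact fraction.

Q = 49920518041/62764463100 in ≈ 0.795 in

Wet (AMC III): CN(III) = 23·93/(10 + 0.13·93) = 2139/(2209/100) = 213900/2209 ≈ 96.831
S = 1000/(213900/2209) − 10 = 700/2139 in ≈ 0.327 in
Initial abstraction Ia = S/5 = (700/2139)/5 = 140/2139 ≈ 0.065 in
Excess rainfall: 1.110 − 0.065 = 1.045 in; P > Ia so Q > 0
Runoff Q = (P−Ia)²/(P−Ia+S) = (1.045)²/(1.045+0.327) = 49920518041/62764463100 ≈ 0.795 in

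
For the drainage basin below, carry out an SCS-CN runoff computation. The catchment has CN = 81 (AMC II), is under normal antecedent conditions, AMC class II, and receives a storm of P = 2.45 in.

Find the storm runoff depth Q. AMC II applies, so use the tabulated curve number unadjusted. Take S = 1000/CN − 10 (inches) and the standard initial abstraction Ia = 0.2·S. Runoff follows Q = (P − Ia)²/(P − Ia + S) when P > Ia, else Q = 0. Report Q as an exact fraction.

Average conditions: CN = 81 (no AMC adjustment).
Max retention: S = 1000/81 − 10 = 190/81 in (≈ 2.346 in)
Ia = 0.2S: 0.2·2.346 = 0.469 in (exactly 38/81)
Since P=2.450 > Ia=0.469: effective rainfall P−Ia = 3209/1620 in
Runoff Q = (P−Ia)²/(P−Ia+S) = (1.981)²/(1.981+2.346) = 10297681/11354580 ≈ 0.907 in

Q = 10297681/11354580 in ≈ 0.907 in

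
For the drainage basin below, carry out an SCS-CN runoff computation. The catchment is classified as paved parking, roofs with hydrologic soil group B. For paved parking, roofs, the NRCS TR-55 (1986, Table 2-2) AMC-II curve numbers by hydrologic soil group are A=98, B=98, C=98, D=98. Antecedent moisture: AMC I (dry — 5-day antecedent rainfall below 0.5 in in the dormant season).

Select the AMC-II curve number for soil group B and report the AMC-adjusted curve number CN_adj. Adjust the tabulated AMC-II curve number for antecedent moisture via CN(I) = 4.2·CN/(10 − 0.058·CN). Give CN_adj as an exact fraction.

CN_adj = 102900/1079 ≈ 95.366

NRCS table: paved parking, roofs, soil group B → CN(II) = 98
Dry (AMC I): CN(I) = 4.2·98/(10 − 0.058·98) = (2058/5)/(1079/250) = 102900/1079 ≈ 95.366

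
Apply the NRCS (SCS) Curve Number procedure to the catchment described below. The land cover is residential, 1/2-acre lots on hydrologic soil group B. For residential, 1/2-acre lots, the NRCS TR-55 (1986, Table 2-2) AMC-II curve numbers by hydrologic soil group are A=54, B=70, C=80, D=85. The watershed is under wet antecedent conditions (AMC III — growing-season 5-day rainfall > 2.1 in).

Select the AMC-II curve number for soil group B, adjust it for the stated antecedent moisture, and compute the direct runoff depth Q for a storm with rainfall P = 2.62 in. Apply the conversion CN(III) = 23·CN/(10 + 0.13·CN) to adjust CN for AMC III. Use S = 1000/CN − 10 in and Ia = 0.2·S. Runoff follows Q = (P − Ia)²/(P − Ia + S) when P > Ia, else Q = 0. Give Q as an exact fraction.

NRCS table: residential, 1/2-acre lots, soil group B → CN(II) = 70
Wet (AMC III): CN(III) = 23·70/(10 + 0.13·70) = 1610/(191/10) = 16100/191 ≈ 84.293
S = 1000/(16100/191) − 10 = 300/161 in ≈ 1.863 in
Initial abstraction Ia = S/5 = (300/161)/5 = 60/161 ≈ 0.373 in
P − Ia = 2.620 − 0.373 = 18091/8050 ≈ 2.247 in (> 0, runoff occurs)
Q: (18091/8050)² ÷ (33091/8050) = 327284281/266382550 in (≈ 1.229 in)

Q = 327284281/266382550 in ≈ 1.229 in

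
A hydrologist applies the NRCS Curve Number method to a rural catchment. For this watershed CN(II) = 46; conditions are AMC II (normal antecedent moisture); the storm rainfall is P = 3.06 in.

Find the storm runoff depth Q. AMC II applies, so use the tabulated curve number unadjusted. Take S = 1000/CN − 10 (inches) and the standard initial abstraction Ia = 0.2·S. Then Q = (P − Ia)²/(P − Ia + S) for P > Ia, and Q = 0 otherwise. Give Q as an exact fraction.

CN(II) = 46; AMC II needs no correction.
Max retention: S = 1000/46 − 10 = 270/23 in (≈ 11.739 in)
Ia = 0.2S: 0.2·11.739 = 2.348 in (exactly 54/23)
Since P=3.060 > Ia=2.348: effective rainfall P−Ia = 819/1150 in
Q: (819/1150)² ÷ (14319/1150) = 74529/1829650 in (≈ 0.041 in)

Q = 74529/1829650 in ≈ 0.041 in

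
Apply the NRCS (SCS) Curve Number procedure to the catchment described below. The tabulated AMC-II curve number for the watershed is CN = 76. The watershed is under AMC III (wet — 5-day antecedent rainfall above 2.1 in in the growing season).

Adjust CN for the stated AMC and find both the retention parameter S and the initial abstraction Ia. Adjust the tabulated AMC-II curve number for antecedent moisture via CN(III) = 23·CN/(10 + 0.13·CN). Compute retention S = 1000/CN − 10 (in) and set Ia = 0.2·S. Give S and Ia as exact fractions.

CN(III) from CN(II)=76: (23·76)/(10 + 0.13·76) = 43700/497 ≈ 87.928
Retention S: 1000/CN − 10 with CN=87.928 → S = 600/437 ≈ 1.373 in
Ia = 0.2S: 0.2·1.373 = 0.275 in (exactly 120/437)

S = 600/437 in ≈ 1.373 in; Ia = 120/437 in ≈ 0.275 in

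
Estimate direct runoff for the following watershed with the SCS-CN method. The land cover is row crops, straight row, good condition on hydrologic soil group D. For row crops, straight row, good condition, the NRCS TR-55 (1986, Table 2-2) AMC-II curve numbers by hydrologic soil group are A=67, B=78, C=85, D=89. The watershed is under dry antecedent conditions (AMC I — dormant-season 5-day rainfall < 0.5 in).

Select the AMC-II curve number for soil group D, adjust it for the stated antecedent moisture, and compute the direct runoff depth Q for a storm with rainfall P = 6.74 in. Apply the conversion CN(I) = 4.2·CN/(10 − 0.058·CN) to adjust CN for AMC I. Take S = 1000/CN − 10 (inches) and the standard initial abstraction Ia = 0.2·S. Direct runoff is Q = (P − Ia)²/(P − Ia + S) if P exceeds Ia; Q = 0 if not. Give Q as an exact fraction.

Q = 330455971609/79418762850 in ≈ 4.161 in

NRCS table: row crops, straight row, good condition, soil group D → CN(II) = 89
Adjust CN=89 to AMC I: 4.2·89/(10 − 0.058·89) → (1869/5) ÷ (2419/500) = 186900/2419 ≈ 77.263
Retention S: 1000/CN − 10 with CN=77.263 → S = 5500/1869 ≈ 2.943 in
Ia = 0.2S: 0.2·2.943 = 0.589 in (exactly 1100/1869)
P − Ia = 6.740 − 0.589 = 574853/93450 ≈ 6.151 in (> 0, runoff occurs)
Runoff Q = (P−Ia)²/(P−Ia+S) = (6.151)²/(6.151+2.943) = 330455971609/79418762850 ≈ 4.161 in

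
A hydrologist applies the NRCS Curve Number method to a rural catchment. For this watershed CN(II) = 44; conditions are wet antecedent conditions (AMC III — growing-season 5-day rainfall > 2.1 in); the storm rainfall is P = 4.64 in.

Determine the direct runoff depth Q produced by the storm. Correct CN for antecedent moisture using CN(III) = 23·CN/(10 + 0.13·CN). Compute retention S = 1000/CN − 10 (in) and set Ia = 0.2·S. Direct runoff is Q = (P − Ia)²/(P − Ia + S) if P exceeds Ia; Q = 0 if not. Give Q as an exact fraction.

Wet (AMC III): CN(III) = 23·44/(10 + 0.13·44) = 1012/(393/25) = 25300/393 ≈ 64.377
S = 1000/(25300/393) − 10 = 1400/253 in ≈ 5.534 in
Initial abstraction Ia = S/5 = (1400/253)/5 = 280/253 ≈ 1.107 in
P − Ia = 4.640 − 1.107 = 22348/6325 ≈ 3.533 in (> 0, runoff occurs)
Q: (22348/6325)² ÷ (57348/6325) = 124858276/90681525 in (≈ 1.377 in)

Q = 124858276/90681525 in ≈ 1.377 in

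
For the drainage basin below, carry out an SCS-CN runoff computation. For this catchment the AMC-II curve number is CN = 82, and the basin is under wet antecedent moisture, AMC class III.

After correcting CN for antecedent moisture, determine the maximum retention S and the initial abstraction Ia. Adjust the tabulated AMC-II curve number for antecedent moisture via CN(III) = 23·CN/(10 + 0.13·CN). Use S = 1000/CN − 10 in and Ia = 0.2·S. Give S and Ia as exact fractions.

CN(III) from CN(II)=82: (23·82)/(10 + 0.13·82) = 94300/1033 ≈ 91.288
S = 1000/(94300/1033) − 10 = 900/943 in ≈ 0.954 in
Ia = 0.2S: 0.2·0.954 = 0.191 in (exactly 180/943)

S = 900/943 in ≈ 0.954 in; Ia = 180/943 in ≈ 0.191 in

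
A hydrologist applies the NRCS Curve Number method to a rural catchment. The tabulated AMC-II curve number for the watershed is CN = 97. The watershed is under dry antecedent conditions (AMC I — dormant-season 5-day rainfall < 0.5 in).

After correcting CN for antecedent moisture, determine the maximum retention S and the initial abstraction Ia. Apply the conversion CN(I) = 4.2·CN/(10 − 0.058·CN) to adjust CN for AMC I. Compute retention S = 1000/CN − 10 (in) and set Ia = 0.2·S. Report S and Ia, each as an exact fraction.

Adjust CN=97 to AMC I: 4.2·97/(10 − 0.058·97) → (2037/5) ÷ (2187/500) = 67900/729 ≈ 93.141
Retention S: 1000/CN − 10 with CN=93.141 → S = 500/679 ≈ 0.736 in
Ia = 0.2·(500/679) = 100/679 in ≈ 0.147 in

S = 500/679 in ≈ 0.736 in; Ia = 100/679 in ≈ 0.147 in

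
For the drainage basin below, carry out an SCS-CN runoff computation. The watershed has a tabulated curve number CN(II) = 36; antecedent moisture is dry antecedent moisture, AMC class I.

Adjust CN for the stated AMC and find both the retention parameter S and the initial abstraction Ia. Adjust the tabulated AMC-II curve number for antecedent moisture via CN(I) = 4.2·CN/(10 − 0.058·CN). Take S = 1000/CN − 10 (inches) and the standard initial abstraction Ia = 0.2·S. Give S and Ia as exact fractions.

S = 8000/189 in ≈ 42.328 in; Ia = 1600/189 in ≈ 8.466 in

Dry (AMC I): CN(I) = 4.2·36/(10 − 0.058·36) = (756/5)/(989/125) = 18900/989 ≈ 19.110
Retention S: 1000/CN − 10 with CN=19.110 → S = 8000/189 ≈ 42.328 in
Initial abstraction Ia = S/5 = (8000/189)/5 = 1600/189 ≈ 8.466 in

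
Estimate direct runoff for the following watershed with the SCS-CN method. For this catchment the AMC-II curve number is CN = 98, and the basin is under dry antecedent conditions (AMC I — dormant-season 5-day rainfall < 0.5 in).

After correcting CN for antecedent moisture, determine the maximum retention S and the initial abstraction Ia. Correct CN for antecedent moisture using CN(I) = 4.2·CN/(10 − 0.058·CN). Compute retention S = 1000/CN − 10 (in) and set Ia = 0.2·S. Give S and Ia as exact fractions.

S = 500/1029 in ≈ 0.486 in; Ia = 100/1029 in ≈ 0.097 in

Adjust CN=98 to AMC I: 4.2·98/(10 − 0.058·98) → (2058/5) ÷ (1079/250) = 102900/1079 ≈ 95.366
Retention S: 1000/CN − 10 with CN=95.366 → S = 500/1029 ≈ 0.486 in
Initial abstraction Ia = S/5 = (500/1029)/5 = 100/1029 ≈ 0.097 in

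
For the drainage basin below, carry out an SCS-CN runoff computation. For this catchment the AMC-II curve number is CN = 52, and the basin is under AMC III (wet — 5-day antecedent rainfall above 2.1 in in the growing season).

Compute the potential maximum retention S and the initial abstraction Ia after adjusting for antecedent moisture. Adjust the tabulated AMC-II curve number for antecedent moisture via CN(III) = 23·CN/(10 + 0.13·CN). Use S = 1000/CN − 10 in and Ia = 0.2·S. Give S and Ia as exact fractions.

Adjust CN=52 to AMC III: 23·52/(10 + 0.13·52) → 1196 ÷ (419/25) = 29900/419 ≈ 71.360
Retention S: 1000/CN − 10 with CN=71.360 → S = 1200/299 ≈ 4.013 in
Initial abstraction Ia = S/5 = (1200/299)/5 = 240/299 ≈ 0.803 in

S = 1200/299 in ≈ 4.013 in; Ia = 240/299 in ≈ 0.803 in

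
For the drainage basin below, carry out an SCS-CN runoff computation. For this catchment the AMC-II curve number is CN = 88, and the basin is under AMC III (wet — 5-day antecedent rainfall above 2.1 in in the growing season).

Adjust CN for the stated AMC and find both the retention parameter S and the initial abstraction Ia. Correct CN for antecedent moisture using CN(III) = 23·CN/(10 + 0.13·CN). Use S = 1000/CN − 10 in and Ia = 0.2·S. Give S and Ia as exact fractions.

Wet (AMC III): CN(III) = 23·88/(10 + 0.13·88) = 2024/(536/25) = 6325/67 ≈ 94.403
S = 1000/(6325/67) − 10 = 150/253 in ≈ 0.593 in
Ia = 0.2S: 0.2·0.593 = 0.119 in (exactly 30/253)

S = 150/253 in ≈ 0.593 in; Ia = 30/253 in ≈ 0.119 in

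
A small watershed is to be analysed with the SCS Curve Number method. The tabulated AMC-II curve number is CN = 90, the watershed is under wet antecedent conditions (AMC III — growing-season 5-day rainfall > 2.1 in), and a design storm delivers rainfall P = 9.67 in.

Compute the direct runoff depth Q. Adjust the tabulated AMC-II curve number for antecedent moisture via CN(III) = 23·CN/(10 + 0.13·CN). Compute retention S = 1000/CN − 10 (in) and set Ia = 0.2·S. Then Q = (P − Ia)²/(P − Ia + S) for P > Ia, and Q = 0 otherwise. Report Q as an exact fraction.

Adjust CN=90 to AMC III: 23·90/(10 + 0.13·90) → 2070 ÷ (217/10) = 20700/217 ≈ 95.392
Max retention: S = 1000/(20700/217) − 10 = 100/207 in (≈ 0.483 in)
Ia = 0.2S: 0.2·0.483 = 0.097 in (exactly 20/207)
P − Ia = 9.670 − 0.097 = 198169/20700 ≈ 9.573 in (> 0, runoff occurs)
Q: (198169/20700)² ÷ (208169/20700) = 39270952561/4309098300 in (≈ 9.113 in)

Q = 39270952561/4309098300 in ≈ 9.113 in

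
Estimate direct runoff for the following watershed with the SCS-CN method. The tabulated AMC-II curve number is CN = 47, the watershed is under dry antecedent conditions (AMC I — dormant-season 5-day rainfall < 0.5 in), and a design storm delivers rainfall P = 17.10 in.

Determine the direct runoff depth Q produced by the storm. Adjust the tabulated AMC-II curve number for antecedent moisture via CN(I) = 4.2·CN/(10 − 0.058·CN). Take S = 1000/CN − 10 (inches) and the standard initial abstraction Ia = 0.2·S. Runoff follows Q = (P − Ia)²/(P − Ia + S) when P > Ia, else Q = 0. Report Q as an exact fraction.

Q = 13404313729/3758268990 in ≈ 3.567 in

CN(I) from CN(II)=47: (4.2·47)/(10 − 0.058·47) = 98700/3637 ≈ 27.138
S = 1000/(98700/3637) − 10 = 26500/987 in ≈ 26.849 in
Initial abstraction Ia = S/5 = (26500/987)/5 = 5300/987 ≈ 5.370 in
Since P=17.100 > Ia=5.370: effective rainfall P−Ia = 115777/9870 in
Q: (115777/9870)² ÷ (380777/9870) = 13404313729/3758268990 in (≈ 3.567 in)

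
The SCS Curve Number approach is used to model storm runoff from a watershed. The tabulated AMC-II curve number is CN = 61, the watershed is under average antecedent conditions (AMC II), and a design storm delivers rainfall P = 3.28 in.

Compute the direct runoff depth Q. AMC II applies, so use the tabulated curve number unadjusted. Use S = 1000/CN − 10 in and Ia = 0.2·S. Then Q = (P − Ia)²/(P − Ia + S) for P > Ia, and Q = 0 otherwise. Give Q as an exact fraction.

AMC II — tabulated CN = 61 applies directly.
S = 1000/61 − 10 = 390/61 in ≈ 6.393 in
Ia = 0.2·(390/61) = 78/61 in ≈ 1.279 in
Since P=3.280 > Ia=1.279: effective rainfall P−Ia = 3052/1525 in
Q = (3052/1525)²/((3052/1525) + 390/61) = (9314704/2325625)/(12802/1525) = 4657352/9761525 in ≈ 0.477 in

Q = 4657352/9761525 in ≈ 0.477 in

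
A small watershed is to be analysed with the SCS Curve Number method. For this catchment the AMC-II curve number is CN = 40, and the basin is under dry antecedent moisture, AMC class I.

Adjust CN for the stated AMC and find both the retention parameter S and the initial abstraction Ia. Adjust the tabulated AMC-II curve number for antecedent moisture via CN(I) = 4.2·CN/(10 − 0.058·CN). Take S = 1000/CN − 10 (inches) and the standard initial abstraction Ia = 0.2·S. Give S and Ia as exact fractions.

Adjust CN=40 to AMC I: 4.2·40/(10 − 0.058·40) → 168 ÷ (192/25) = 175/8 ≈ 21.875
S = 1000/(175/8) − 10 = 250/7 in ≈ 35.714 in
Ia = 0.2S: 0.2·35.714 = 7.143 in (exactly 50/7)

S = 250/7 in ≈ 35.714 in; Ia = 50/7 in ≈ 7.143 in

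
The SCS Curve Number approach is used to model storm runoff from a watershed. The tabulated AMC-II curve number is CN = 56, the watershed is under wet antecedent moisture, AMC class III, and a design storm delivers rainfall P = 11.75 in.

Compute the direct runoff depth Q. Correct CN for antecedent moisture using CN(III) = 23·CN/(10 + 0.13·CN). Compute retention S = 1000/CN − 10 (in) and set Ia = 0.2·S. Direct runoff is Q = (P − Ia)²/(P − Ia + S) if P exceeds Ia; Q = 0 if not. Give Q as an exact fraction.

Q = 50794129/6006588 in ≈ 8.456 in

Adjust CN=56 to AMC III: 23·56/(10 + 0.13·56) → 1288 ÷ (432/25) = 4025/54 ≈ 74.537
Retention S: 1000/CN − 10 with CN=74.537 → S = 550/161 ≈ 3.416 in
Ia = 0.2S: 0.2·3.416 = 0.683 in (exactly 110/161)
P − Ia = 11.750 − 0.683 = 7127/644 ≈ 11.067 in (> 0, runoff occurs)
Q: (7127/644)² ÷ (9327/644) = 50794129/6006588 in (≈ 8.456 in)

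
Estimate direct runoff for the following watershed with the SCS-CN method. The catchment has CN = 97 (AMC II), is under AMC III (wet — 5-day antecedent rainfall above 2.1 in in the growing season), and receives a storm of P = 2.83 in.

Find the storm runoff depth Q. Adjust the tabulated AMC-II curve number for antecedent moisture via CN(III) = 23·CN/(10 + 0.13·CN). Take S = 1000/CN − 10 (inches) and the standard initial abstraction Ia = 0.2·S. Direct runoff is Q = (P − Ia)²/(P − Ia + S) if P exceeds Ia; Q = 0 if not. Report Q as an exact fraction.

Q = 391091389129/146213716300 in ≈ 2.675 in

CN(III) from CN(II)=97: (23·97)/(10 + 0.13·97) = 223100/2261 ≈ 98.673
S = 1000/(223100/2261) − 10 = 300/2231 in ≈ 0.134 in
Ia = 0.2·(300/2231) = 60/2231 in ≈ 0.027 in
P − Ia = 2.830 − 0.027 = 625373/223100 ≈ 2.803 in (> 0, runoff occurs)
Q = (625373/223100)²/((625373/223100) + 300/2231) = (391091389129/49773610000)/(655373/223100) = 391091389129/146213716300 in ≈ 2.675 in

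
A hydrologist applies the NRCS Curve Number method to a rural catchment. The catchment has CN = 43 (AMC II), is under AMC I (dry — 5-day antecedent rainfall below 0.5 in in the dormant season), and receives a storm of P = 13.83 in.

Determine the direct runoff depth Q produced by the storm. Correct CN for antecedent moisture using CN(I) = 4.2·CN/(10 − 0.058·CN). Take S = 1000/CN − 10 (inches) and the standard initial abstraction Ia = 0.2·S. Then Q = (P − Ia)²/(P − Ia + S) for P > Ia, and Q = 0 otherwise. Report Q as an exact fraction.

Q = 51203996089/35406118300 in ≈ 1.446 in

Adjust CN=43 to AMC I: 4.2·43/(10 − 0.058·43) → (903/5) ÷ (3753/500) = 30100/1251 ≈ 24.061
Retention S: 1000/CN − 10 with CN=24.061 → S = 9500/301 ≈ 31.561 in
Ia = 0.2·(9500/301) = 1900/301 in ≈ 6.312 in
Excess rainfall: 13.830 − 6.312 = 7.518 in; P > Ia so Q > 0
Q = (226283/30100)²/((226283/30100) + 9500/301) = (51203996089/906010000)/(1176283/30100) = 51203996089/35406118300 in ≈ 1.446 in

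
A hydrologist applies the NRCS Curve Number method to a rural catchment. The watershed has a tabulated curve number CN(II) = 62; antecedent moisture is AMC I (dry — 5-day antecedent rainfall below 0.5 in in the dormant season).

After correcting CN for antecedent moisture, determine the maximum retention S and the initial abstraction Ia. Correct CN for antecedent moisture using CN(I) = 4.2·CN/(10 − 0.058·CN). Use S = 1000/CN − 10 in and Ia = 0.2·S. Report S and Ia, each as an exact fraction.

Dry (AMC I): CN(I) = 4.2·62/(10 − 0.058·62) = (1302/5)/(1601/250) = 65100/1601 ≈ 40.662
Retention S: 1000/CN − 10 with CN=40.662 → S = 9500/651 ≈ 14.593 in
Ia = 0.2S: 0.2·14.593 = 2.919 in (exactly 1900/651)

S = 9500/651 in ≈ 14.593 in; Ia = 1900/651 in ≈ 2.919 in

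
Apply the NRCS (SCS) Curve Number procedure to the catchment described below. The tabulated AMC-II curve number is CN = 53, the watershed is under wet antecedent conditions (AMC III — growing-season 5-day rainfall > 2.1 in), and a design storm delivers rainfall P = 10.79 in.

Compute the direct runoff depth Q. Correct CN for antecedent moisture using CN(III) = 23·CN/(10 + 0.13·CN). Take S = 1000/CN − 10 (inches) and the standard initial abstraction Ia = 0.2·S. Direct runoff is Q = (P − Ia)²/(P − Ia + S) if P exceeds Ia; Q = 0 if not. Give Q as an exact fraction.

CN(III) from CN(II)=53: (23·53)/(10 + 0.13·53) = 121900/1689 ≈ 72.173
S = 1000/(121900/1689) − 10 = 4700/1219 in ≈ 3.856 in
Ia = 0.2·(4700/1219) = 940/1219 in ≈ 0.771 in
P − Ia = 10.790 − 0.771 = 1221301/121900 ≈ 10.019 in (> 0, runoff occurs)
Q: (1221301/121900)² ÷ (1691301/121900) = 1491576132601/206169591900 in (≈ 7.235 in)

Q = 1491576132601/206169591900 in ≈ 7.235 in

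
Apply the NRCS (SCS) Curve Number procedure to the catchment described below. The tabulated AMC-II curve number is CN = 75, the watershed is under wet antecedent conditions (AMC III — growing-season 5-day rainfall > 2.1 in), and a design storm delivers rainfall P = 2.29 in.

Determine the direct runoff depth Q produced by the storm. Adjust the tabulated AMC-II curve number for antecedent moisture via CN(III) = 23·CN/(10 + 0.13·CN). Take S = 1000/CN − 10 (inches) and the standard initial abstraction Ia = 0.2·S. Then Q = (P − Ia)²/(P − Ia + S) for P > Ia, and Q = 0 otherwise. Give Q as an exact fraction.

Wet (AMC III): CN(III) = 23·75/(10 + 0.13·75) = 1725/(79/4) = 6900/79 ≈ 87.342
Retention S: 1000/CN − 10 with CN=87.342 → S = 100/69 ≈ 1.449 in
Ia = 0.2S: 0.2·1.449 = 0.290 in (exactly 20/69)
P − Ia = 2.290 − 0.290 = 13801/6900 ≈ 2.000 in (> 0, runoff occurs)
Runoff Q = (P−Ia)²/(P−Ia+S) = (2.000)²/(2.000+1.449) = 190467601/164226900 ≈ 1.160 in

Q = 190467601/164226900 in ≈ 1.160 in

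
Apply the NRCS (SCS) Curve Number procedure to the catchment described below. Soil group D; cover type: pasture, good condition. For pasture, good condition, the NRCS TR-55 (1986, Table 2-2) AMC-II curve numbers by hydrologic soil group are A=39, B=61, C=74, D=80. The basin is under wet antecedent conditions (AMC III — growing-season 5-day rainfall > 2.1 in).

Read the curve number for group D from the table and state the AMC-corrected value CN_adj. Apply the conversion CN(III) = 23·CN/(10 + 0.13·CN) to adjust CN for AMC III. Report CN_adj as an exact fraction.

NRCS table: pasture, good condition, soil group D → CN(II) = 80
Wet (AMC III): CN(III) = 23·80/(10 + 0.13·80) = 1840/(102/5) = 4600/51 ≈ 90.196

CN_adj = 4600/51 ≈ 90.196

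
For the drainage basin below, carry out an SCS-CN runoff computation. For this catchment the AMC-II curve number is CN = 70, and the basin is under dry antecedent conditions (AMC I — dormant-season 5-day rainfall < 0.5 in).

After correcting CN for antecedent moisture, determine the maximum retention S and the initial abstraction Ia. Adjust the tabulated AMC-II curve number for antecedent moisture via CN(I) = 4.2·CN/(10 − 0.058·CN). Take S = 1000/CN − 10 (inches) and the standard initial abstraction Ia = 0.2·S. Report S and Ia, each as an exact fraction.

CN(I) from CN(II)=70: (4.2·70)/(10 − 0.058·70) = 4900/99 ≈ 49.495
S = 1000/(4900/99) − 10 = 500/49 in ≈ 10.204 in
Initial abstraction Ia = S/5 = (500/49)/5 = 100/49 ≈ 2.041 in

S = 500/49 in ≈ 10.204 in; Ia = 100/49 in ≈ 2.041 in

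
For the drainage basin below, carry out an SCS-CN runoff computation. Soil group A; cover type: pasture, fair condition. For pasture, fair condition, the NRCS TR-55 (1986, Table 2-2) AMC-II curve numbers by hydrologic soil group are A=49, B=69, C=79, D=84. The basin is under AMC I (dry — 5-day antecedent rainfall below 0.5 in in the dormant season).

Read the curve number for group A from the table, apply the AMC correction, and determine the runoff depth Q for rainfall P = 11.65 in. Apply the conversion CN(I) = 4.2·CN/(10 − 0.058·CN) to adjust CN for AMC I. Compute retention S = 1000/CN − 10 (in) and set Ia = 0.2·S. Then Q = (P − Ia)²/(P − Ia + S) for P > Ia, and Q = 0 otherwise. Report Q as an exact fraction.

Q = 2108554561/1481204340 in ≈ 1.424 in

NRCS table: pasture, fair condition, soil group A → CN(II) = 49
CN(I) from CN(II)=49: (4.2·49)/(10 − 0.058·49) = 34300/1193 ≈ 28.751
Max retention: S = 1000/(34300/1193) − 10 = 8500/343 in (≈ 24.781 in)
Ia = 0.2·(8500/343) = 1700/343 in ≈ 4.956 in
Since P=11.650 > Ia=4.956: effective rainfall P−Ia = 45919/6860 in
Runoff Q = (P−Ia)²/(P−Ia+S) = (6.694)²/(6.694+24.781) = 2108554561/1481204340 ≈ 1.424 in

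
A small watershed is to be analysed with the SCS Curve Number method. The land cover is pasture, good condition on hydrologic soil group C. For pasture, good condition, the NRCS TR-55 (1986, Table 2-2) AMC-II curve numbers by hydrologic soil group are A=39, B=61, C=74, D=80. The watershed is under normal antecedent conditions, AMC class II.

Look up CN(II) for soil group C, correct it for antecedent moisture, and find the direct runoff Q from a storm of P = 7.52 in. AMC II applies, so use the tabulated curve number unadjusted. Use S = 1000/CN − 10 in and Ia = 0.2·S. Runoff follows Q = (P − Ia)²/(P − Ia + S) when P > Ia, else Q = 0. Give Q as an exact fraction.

NRCS table: pasture, good condition, soil group C → CN(II) = 74
AMC II — tabulated CN = 74 applies directly.
Max retention: S = 1000/74 − 10 = 130/37 in (≈ 3.514 in)
Initial abstraction Ia = S/5 = (130/37)/5 = 26/37 ≈ 0.703 in
Excess rainfall: 7.520 − 0.703 = 6.817 in; P > Ia so Q > 0
Q = (6306/925)²/((6306/925) + 130/37) = (39765636/855625)/(9556/925) = 9941409/2209825 in ≈ 4.499 in

Q = 9941409/2209825 in ≈ 4.499 in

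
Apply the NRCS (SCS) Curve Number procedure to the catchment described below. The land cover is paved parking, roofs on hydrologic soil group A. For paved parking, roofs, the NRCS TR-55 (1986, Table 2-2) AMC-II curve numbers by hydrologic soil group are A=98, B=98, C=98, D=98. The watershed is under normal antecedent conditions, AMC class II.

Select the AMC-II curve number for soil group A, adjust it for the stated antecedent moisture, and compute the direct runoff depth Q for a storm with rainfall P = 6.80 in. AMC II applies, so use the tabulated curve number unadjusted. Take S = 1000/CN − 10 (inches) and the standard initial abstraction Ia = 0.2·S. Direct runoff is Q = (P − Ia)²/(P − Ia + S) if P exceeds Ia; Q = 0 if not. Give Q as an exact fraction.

Q = 1371168/208985 in ≈ 6.561 in

NRCS table: paved parking, roofs, soil group A → CN(II) = 98
CN(II) = 98; AMC II needs no correction.
S = 1000/98 − 10 = 10/49 in ≈ 0.204 in
Ia = 0.2·(10/49) = 2/49 in ≈ 0.041 in
Since P=6.800 > Ia=0.041: effective rainfall P−Ia = 1656/245 in
Q: (1656/245)² ÷ (1706/245) = 1371168/208985 in (≈ 6.561 in)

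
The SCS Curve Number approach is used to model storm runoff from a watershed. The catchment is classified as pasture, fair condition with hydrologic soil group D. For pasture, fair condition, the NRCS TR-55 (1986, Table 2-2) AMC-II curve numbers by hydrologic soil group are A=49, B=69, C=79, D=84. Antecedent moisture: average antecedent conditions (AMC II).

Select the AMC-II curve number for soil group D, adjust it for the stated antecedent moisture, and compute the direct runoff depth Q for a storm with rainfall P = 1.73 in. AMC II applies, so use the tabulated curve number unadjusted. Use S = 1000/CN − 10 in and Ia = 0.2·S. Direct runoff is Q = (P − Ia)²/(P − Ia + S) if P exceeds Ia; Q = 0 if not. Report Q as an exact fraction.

Q = 8025889/14349300 in ≈ 0.559 in

NRCS table: pasture, fair condition, soil group D → CN(II) = 84
AMC II — tabulated CN = 84 applies directly.
S = 1000/84 − 10 = 40/21 in ≈ 1.905 in
Initial abstraction Ia = S/5 = (40/21)/5 = 8/21 ≈ 0.381 in
P − Ia = 1.730 − 0.381 = 2833/2100 ≈ 1.349 in (> 0, runoff occurs)
Runoff Q = (P−Ia)²/(P−Ia+S) = (1.349)²/(1.349+1.905) = 8025889/14349300 ≈ 0.559 in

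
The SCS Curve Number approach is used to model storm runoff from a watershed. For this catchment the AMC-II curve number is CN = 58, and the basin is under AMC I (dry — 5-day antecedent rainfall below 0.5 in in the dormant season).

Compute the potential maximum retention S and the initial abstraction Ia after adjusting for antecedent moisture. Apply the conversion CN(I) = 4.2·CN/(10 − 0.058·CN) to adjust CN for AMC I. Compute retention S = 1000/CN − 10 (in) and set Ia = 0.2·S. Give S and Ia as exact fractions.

Adjust CN=58 to AMC I: 4.2·58/(10 − 0.058·58) → (1218/5) ÷ (1659/250) = 2900/79 ≈ 36.709
Retention S: 1000/CN − 10 with CN=36.709 → S = 500/29 ≈ 17.241 in
Ia = 0.2·(500/29) = 100/29 in ≈ 3.448 in

S = 500/29 in ≈ 17.241 in; Ia = 100/29 in ≈ 3.448 in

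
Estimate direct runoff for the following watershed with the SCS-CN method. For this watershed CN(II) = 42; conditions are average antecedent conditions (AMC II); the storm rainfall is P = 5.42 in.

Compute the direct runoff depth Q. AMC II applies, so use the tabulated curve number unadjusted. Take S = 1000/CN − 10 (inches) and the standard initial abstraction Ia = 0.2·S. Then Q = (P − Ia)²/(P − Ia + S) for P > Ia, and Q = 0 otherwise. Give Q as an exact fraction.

Q = 7789681/18155550 in ≈ 0.429 in

Average conditions: CN = 42 (no AMC adjustment).
Max retention: S = 1000/42 − 10 = 290/21 in (≈ 13.810 in)
Initial abstraction Ia = S/5 = (290/21)/5 = 58/21 ≈ 2.762 in
Since P=5.420 > Ia=2.762: effective rainfall P−Ia = 2791/1050 in
Runoff Q = (P−Ia)²/(P−Ia+S) = (2.658)²/(2.658+13.810) = 7789681/18155550 ≈ 0.429 in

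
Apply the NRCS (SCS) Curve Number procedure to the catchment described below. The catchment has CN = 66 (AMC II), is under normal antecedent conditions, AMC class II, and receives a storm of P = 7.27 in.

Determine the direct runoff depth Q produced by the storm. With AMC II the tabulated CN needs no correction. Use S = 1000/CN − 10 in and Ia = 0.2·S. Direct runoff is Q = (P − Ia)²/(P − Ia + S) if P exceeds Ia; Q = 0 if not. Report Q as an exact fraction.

Q = 423989281/124050300 in ≈ 3.418 in

Average conditions: CN = 66 (no AMC adjustment).
S = 1000/66 − 10 = 170/33 in ≈ 5.152 in
Initial abstraction Ia = S/5 = (170/33)/5 = 34/33 ≈ 1.030 in
Since P=7.270 > Ia=1.030: effective rainfall P−Ia = 20591/3300 in
Q = (20591/3300)²/((20591/3300) + 170/33) = (423989281/10890000)/(37591/3300) = 423989281/124050300 in ≈ 3.418 in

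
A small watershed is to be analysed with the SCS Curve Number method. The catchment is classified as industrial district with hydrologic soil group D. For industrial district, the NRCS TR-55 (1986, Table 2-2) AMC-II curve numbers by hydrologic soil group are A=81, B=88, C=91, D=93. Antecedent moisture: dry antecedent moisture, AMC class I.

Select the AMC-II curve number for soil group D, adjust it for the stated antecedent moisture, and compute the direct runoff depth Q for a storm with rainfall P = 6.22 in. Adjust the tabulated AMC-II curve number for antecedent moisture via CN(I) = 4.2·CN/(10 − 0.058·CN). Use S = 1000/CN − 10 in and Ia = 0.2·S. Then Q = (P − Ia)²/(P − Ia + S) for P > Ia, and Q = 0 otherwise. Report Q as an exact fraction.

NRCS table: industrial district, soil group D → CN(II) = 93
CN(I) from CN(II)=93: (4.2·93)/(10 − 0.058·93) = 27900/329 ≈ 84.802
Retention S: 1000/CN − 10 with CN=84.802 → S = 500/279 ≈ 1.792 in
Initial abstraction Ia = S/5 = (500/279)/5 = 100/279 ≈ 0.358 in
P − Ia = 6.220 − 0.358 = 81769/13950 ≈ 5.862 in (> 0, runoff occurs)
Runoff Q = (P−Ia)²/(P−Ia+S) = (5.862)²/(5.862+1.792) = 6686169361/1489427550 ≈ 4.489 in

Q = 6686169361/1489427550 in ≈ 4.489 in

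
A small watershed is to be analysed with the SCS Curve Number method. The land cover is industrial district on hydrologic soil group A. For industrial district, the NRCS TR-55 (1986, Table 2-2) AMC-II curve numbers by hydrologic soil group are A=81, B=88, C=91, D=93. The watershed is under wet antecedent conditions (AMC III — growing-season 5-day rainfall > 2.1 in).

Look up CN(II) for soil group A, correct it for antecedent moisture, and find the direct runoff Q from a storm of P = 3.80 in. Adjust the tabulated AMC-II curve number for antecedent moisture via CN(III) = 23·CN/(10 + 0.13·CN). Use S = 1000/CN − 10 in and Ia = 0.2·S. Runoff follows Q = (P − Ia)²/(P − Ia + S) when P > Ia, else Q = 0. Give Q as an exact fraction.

NRCS table: industrial district, soil group A → CN(II) = 81
Adjust CN=81 to AMC III: 23·81/(10 + 0.13·81) → 1863 ÷ (2053/100) = 186300/2053 ≈ 90.745
Retention S: 1000/CN − 10 with CN=90.745 → S = 1900/1863 ≈ 1.020 in
Ia = 0.2·(1900/1863) = 380/1863 in ≈ 0.204 in
P − Ia = 3.800 − 0.204 = 33497/9315 ≈ 3.596 in (> 0, runoff occurs)
Q: (33497/9315)² ÷ (42997/9315) = 59055211/21079845 in (≈ 2.802 in)

Q = 59055211/21079845 in ≈ 2.802 in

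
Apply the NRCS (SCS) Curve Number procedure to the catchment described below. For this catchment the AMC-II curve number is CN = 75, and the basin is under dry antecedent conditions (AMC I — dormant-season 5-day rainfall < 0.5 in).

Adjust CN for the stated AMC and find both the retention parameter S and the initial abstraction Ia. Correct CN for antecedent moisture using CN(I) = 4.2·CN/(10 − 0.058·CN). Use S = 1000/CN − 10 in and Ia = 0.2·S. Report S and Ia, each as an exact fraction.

Adjust CN=75 to AMC I: 4.2·75/(10 − 0.058·75) → 315 ÷ (113/20) = 6300/113 ≈ 55.752
S = 1000/(6300/113) − 10 = 500/63 in ≈ 7.937 in
Ia = 0.2S: 0.2·7.937 = 1.587 in (exactly 100/63)

S = 500/63 in ≈ 7.937 in; Ia = 100/63 in ≈ 1.587 in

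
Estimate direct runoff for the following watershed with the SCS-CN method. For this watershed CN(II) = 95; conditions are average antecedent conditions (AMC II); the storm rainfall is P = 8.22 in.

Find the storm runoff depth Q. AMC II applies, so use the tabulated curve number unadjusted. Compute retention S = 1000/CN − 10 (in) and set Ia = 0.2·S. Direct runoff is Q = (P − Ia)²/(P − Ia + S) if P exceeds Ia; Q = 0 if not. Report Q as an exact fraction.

Q = 59428681/7798550 in ≈ 7.620 in

Average conditions: CN = 95 (no AMC adjustment).
Retention S: 1000/CN − 10 with CN=95.000 → S = 10/19 ≈ 0.526 in
Ia = 0.2S: 0.2·0.526 = 0.105 in (exactly 2/19)
Since P=8.220 > Ia=0.105: effective rainfall P−Ia = 7709/950 in
Runoff Q = (P−Ia)²/(P−Ia+S) = (8.115)²/(8.115+0.526) = 59428681/7798550 ≈ 7.620 in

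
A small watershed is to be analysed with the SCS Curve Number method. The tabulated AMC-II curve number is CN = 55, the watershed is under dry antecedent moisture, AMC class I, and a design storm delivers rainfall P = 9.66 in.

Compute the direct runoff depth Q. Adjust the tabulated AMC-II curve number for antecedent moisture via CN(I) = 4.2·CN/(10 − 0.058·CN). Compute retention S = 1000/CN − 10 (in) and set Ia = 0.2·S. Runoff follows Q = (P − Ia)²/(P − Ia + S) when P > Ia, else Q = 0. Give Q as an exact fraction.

Q = 54715609/41576150 in ≈ 1.316 in

Adjust CN=55 to AMC I: 4.2·55/(10 − 0.058·55) → 231 ÷ (681/100) = 7700/227 ≈ 33.921
Retention S: 1000/CN − 10 with CN=33.921 → S = 1500/77 ≈ 19.481 in
Ia = 0.2S: 0.2·19.481 = 3.896 in (exactly 300/77)
Excess rainfall: 9.660 − 3.896 = 5.764 in; P > Ia so Q > 0
Q = (22191/3850)²/((22191/3850) + 1500/77) = (492440481/14822500)/(97191/3850) = 54715609/41576150 in ≈ 1.316 in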